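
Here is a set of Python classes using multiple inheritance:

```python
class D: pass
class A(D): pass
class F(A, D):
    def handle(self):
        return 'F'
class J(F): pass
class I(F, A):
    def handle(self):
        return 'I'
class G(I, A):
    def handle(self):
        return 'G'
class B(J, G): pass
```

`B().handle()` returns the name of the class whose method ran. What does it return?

G

L[B] = B + merge(L[J], L[G], [J G])
  take J:  [J F A D object] + [G I F A D object] + [J G]
  take G:  [F A D object] + [G I F A D object] + [G]
  take I:  [F A D object] + [I F A D object]
  take F:  [F A D object] + [F A D object]
  take A:  [A D object] + [A D object]
  take D:  [D object] + [D object]
  take object:  [object] + [object]
MRO: B J G I F A D object
handle is defined in: F, G, I. First along the MRO is G.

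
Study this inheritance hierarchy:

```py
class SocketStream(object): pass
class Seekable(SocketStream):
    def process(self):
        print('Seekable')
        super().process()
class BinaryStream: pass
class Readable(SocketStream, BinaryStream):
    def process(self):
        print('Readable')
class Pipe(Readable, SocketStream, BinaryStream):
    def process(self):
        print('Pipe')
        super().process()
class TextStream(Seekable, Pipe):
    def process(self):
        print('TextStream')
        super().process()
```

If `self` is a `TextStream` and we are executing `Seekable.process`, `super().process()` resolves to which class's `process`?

L[TextStream] = TextStream + merge(L[Seekable], L[Pipe], [Seekable Pipe])
  take Seekable:  [Seekable SocketStream object] + [Pipe Readable SocketStream BinaryStream object] + [Seekable Pipe]
  take Pipe:  [SocketStream object] + [Pipe Readable SocketStream BinaryStream object] + [Pipe]
  take Readable:  [SocketStream object] + [Readable SocketStream BinaryStream object]
  take SocketStream:  [SocketStream object] + [SocketStream BinaryStream object]
  take BinaryStream:  [object] + [BinaryStream object]
  take object:  [object] + [object]
MRO: TextStream Seekable Pipe Readable SocketStream BinaryStream object
super() in Seekable.process on a TextStream instance goes to the class after Seekable in TextStream's MRO: Pipe.

Pipe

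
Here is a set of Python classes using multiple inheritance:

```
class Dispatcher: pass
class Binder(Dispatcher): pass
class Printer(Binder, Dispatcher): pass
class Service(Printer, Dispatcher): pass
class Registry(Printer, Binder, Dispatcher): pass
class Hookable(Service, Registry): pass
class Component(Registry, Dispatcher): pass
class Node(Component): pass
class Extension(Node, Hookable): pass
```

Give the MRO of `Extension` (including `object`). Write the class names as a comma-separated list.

L[Extension] = Extension + merge(L[Node], L[Hookable], [Node Hookable])
  take Node:  [Node Component Registry Printer Binder Dispatcher object] + [Hookable Service Registry Printer Binder Dispatcher object] + [Node Hookable]
  take Component:  [Component Registry Printer Binder Dispatcher object] + [Hookable Service Registry Printer Binder Dispatcher object] + [Hookable]
  take Hookable:  [Registry Printer Binder Dispatcher object] + [Hookable Service Registry Printer Binder Dispatcher object] + [Hookable]
  take Service:  [Registry Printer Binder Dispatcher object] + [Service Registry Printer Binder Dispatcher object]
  take Registry:  [Registry Printer Binder Dispatcher object] + [Registry Printer Binder Dispatcher object]
  take Printer:  [Printer Binder Dispatcher object] + [Printer Binder Dispatcher object]
  take Binder:  [Binder Dispatcher object] + [Binder Dispatcher object]
  take Dispatcher:  [Dispatcher object] + [Dispatcher object]
  take object:  [object] + [object]

Extension, Node, Component, Hookable, Service, Registry, Printer, Binder, Dispatcher, object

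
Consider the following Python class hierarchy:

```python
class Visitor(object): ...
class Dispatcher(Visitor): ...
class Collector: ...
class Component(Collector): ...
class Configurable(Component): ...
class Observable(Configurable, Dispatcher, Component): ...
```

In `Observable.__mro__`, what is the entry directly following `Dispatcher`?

L[Observable] = Observable + merge(L[Configurable], L[Dispatcher], L[Component], [Configurable Dispatcher Component])
  take Configurable:  [Configurable Component Collector object] + [Dispatcher Visitor object] + [Component Collector object] + [Configurable Dispatcher Component]
  take Dispatcher:  [Component Collector object] + [Dispatcher Visitor object] + [Component Collector object] + [Dispatcher Component]
  take Component:  [Component Collector object] + [Visitor object] + [Component Collector object] + [Component]
  take Collector:  [Collector object] + [Visitor object] + [Collector object]
  take Visitor:  [object] + [Visitor object] + [object]
  take object:  [object] + [object] + [object]
MRO: Observable Configurable Dispatcher Component Collector Visitor object
Dispatcher is at position 2; next is Component.

Component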